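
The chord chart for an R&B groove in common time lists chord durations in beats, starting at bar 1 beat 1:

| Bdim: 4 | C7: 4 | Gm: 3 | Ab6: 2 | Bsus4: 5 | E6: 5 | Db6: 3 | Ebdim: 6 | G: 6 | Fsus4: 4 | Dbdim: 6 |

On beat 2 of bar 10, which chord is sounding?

Beat 2 of bar 10 is beat (10−1)×4 + 2 = 38 overall.
Running totals: Bdim ends at 4, C7 ends at 8, Gm ends at 11, Ab6 ends at 13, Bsus4 ends at 18, E6 ends at 23, Db6 ends at 26, Ebdim ends at 32, G ends at 38.
Beat 38 falls within G.

G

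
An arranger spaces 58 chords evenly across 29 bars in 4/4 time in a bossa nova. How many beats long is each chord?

29 bars × 4 beats/bar = 116 beats total.
116 beats ÷ 58 chords = 2 beats per chord.
(That is a half note.)

2 beats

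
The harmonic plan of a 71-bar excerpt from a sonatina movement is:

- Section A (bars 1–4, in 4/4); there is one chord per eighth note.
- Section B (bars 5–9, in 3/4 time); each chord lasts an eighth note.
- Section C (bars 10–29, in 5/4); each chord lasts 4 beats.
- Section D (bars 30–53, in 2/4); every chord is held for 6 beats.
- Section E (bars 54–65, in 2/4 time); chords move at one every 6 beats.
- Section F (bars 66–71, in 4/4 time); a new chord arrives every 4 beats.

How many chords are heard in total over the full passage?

A has 16 beats and chords last 0.5 each, so 32 chords.
B has 15 beats and chords last 0.5 each, so 30 chords.
C has 100 beats and chords last 4 each, so 25 chords.
D has 48 beats and chords last 6 each, so 8 chords.
E has 24 beats and chords last 6 each, so 4 chords.
F has 24 beats and chords last 4 each, so 6 chords.
Total: 32 + 30 + 25 + 8 + 4 + 6 = 105.

105 chords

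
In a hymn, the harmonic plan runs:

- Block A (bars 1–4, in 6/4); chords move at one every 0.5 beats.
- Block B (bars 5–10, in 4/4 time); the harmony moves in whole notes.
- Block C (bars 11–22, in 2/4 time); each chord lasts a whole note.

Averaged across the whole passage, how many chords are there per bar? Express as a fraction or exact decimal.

30/11 chords per bar

A: 4 × 6 = 24 beats ÷ 0.5 = 48 chords.
B: 6 × 4 = 24 beats ÷ 4 = 6 chords.
C: 12 × 2 = 24 beats ÷ 4 = 6 chords.
Overall: 60 chords over 22 bars → 60/22 = 30/11 chords per bar.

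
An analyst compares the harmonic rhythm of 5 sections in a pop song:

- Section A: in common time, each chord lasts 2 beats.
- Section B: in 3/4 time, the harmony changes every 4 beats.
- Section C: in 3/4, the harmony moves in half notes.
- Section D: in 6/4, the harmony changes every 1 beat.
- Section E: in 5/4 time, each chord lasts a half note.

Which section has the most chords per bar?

Section D

A: 4/2 = 2 chords/bar.
B: 3/4 = 0.75 chords/bar.
C: 3/2 = 1.5 chords/bar.
D: 6/1 = 6 chords/bar.
E: 5/2 = 2.5 chords/bar.
Fastest is D at 6 chords/bar.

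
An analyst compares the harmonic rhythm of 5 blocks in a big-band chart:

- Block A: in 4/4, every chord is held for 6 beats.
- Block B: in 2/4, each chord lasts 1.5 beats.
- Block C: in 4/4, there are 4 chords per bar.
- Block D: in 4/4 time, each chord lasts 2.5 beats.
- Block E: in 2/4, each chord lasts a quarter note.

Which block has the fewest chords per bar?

Block A

A: each chord is 6 beats in 4/4, so 2/3 per bar.
B: each chord is 1.5 beats in 2/4, so 4/3 per bar.
C: each chord is 1 beat in 4/4, so 4 per bar.
D: each chord is 2.5 beats in 4/4, so 1.6 per bar.
E: each chord is 1 beat in 2/4, so 2 per bar.
Slowest is A at 2/3 chords/bar.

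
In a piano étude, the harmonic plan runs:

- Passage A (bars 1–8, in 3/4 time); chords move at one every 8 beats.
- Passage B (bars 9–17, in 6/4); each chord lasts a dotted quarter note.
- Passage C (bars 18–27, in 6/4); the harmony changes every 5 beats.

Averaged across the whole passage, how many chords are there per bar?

17/9 chords per bar

A: 8 × 3 = 24 beats ÷ 8 = 3 chords.
B: 9 × 6 = 54 beats ÷ 1.5 = 36 chords.
C: 10 × 6 = 60 beats ÷ 5 = 12 chords.
Overall: 51 chords over 27 bars → 51/27 = 17/9 chords per bar.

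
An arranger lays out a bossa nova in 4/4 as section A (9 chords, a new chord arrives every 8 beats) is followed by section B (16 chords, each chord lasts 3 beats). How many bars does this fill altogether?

30 bars

A: 9 × 8 = 72 beats = 18 bars.
B: 16 × 3 = 48 beats = 12 bars.
Total: 18 + 12 = 30 bars.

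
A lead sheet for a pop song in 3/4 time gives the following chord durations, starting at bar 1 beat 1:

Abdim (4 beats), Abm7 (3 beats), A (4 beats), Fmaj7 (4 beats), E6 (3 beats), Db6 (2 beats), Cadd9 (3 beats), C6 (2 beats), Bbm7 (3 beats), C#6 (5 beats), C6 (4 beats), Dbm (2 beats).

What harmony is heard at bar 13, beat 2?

Dbm

Beat 2 of bar 13 is beat (13−1)×3 + 2 = 38 overall.
Running totals: Abdim ends at 4, Abm7 ends at 7, A ends at 11, Fmaj7 ends at 15, E6 ends at 18, Db6 ends at 20, Cadd9 ends at 23, C6 ends at 25, Bbm7 ends at 28, C#6 ends at 33, C6 ends at 37, Dbm ends at 39.
Beat 38 falls within Dbm.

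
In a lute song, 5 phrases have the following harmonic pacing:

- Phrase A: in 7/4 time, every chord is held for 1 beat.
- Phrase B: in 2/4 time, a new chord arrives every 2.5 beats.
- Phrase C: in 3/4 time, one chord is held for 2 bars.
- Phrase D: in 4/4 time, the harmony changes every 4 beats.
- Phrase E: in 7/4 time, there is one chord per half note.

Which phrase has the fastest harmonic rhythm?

Phrase A

A: each chord is 1 beat in 7/4, so 7 per bar.
B: each chord is 2.5 beats in 2/4, so 0.8 per bar.
C: each chord is 6 beats in 3/4, so 0.5 per bar.
D: each chord is 4 beats in 4/4, so 1 per bar.
E: each chord is 2 beats in 7/4, so 3.5 per bar.
Fastest is A at 7 chords/bar.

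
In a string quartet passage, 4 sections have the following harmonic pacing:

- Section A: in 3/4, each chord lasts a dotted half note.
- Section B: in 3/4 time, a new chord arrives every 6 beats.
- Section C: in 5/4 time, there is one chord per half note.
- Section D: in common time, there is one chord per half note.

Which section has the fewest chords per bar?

Section B

A: each chord is 3 beats in 3/4, so 1 per bar.
B: each chord is 6 beats in 3/4, so 0.5 per bar.
C: each chord is 2 beats in 5/4, so 2.5 per bar.
D: each chord is 2 beats in 4/4, so 2 per bar.
Slowest is B at 0.5 chords/bar.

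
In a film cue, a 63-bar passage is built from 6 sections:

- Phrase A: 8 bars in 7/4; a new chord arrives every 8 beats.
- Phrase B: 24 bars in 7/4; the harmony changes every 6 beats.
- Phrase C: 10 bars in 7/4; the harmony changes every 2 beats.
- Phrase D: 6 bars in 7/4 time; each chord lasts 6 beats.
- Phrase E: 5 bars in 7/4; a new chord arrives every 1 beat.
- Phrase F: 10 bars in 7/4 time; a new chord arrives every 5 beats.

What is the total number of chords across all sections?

126 chords

A: 8 bars × 7 beats = 56 beats; 8 beats/chord → 7 chords.
B: 24 bars × 7 beats = 168 beats; 6 beats/chord → 28 chords.
C: 10 bars × 7 beats = 70 beats; 2 beats/chord → 35 chords.
D: 6 bars × 7 beats = 42 beats; 6 beats/chord → 7 chords.
E: 5 bars × 7 beats = 35 beats; 1 beat/chord → 35 chords.
F: 10 bars × 7 beats = 70 beats; 5 beats/chord → 14 chords.
Total: 7 + 28 + 35 + 7 + 35 + 14 = 126.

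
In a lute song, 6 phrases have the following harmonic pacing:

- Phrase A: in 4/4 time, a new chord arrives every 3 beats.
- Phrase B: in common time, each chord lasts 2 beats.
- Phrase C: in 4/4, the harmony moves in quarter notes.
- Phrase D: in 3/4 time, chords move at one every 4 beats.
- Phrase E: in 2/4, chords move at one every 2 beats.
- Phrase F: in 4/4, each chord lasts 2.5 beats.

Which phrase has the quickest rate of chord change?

Phrase C

A: 4 beats/bar ÷ 3 beats/chord = 4/3 chords/bar.
B: 4 beats/bar ÷ 2 beats/chord = 2 chords/bar.
C: 4 beats/bar ÷ 1 beat/chord = 4 chords/bar.
D: 3 beats/bar ÷ 4 beats/chord = 0.75 chords/bar.
E: 2 beats/bar ÷ 2 beats/chord = 1 chord/bar.
F: 4 beats/bar ÷ 2.5 beats/chord = 1.6 chords/bar.
Fastest is C at 4 chords/bar.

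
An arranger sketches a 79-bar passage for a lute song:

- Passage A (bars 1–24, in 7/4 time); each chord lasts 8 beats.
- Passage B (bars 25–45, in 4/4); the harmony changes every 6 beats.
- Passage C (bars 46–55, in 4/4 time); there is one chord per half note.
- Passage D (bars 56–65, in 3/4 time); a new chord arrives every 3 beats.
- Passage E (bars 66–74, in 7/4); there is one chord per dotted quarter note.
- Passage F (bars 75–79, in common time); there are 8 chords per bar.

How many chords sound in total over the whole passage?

147 chords

A has 168 beats and chords last 8 each, so 21 chords.
B has 84 beats and chords last 6 each, so 14 chords.
C has 40 beats and chords last 2 each, so 20 chords.
D has 30 beats and chords last 3 each, so 10 chords.
E has 63 beats and chords last 1.5 each, so 42 chords.
F has 20 beats and chords last 0.5 each, so 40 chords.
Total: 21 + 14 + 20 + 10 + 42 + 40 = 147.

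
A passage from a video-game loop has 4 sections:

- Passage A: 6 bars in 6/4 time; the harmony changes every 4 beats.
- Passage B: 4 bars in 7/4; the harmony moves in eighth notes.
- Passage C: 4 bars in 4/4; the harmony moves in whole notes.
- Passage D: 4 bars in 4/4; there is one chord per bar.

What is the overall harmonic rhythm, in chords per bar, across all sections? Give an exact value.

73/18 chords per bar

A: 6 × 6 = 36 beats ÷ 4 = 9 chords.
B: 4 × 7 = 28 beats ÷ 0.5 = 56 chords.
C: 4 × 4 = 16 beats ÷ 4 = 4 chords.
D: 4 × 4 = 16 beats ÷ 4 = 4 chords.
Overall: 73 chords over 18 bars → 73/18 = 73/18 chords per bar.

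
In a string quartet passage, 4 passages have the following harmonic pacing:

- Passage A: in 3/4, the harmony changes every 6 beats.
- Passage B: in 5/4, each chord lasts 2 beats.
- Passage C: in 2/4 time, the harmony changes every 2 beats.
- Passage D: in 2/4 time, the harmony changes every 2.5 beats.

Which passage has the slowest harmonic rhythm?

A: each chord is 6 beats in 3/4, so 0.5 per bar.
B: each chord is 2 beats in 5/4, so 2.5 per bar.
C: each chord is 2 beats in 2/4, so 1 per bar.
D: each chord is 2.5 beats in 2/4, so 0.8 per bar.
Slowest is A at 0.5 chords/bar.

Passage A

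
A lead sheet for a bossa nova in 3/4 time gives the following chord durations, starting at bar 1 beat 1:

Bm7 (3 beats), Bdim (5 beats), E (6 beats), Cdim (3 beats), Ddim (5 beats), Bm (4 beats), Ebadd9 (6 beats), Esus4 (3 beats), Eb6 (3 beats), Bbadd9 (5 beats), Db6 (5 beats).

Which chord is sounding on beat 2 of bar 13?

Beat 2 of bar 13 is beat (13−1)×3 + 2 = 38 overall.
Running totals: Bm7 ends at 3, Bdim ends at 8, E ends at 14, Cdim ends at 17, Ddim ends at 22, Bm ends at 26, Ebadd9 ends at 32, Esus4 ends at 35, Eb6 ends at 38.
Beat 38 falls within Eb6.

Eb6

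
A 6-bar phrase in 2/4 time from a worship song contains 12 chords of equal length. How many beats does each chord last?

6 bars × 2 beats/bar = 12 beats total.
12 beats ÷ 12 chords = 1 beats per chord.
(That is a quarter note.)

1 beat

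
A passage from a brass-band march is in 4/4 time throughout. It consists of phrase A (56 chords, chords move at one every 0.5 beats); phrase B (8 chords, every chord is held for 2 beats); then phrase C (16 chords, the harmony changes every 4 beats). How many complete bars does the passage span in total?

A: 56 × 0.5 = 28 beats = 7 bars.
B: 8 × 2 = 16 beats = 4 bars.
C: 16 × 4 = 64 beats = 16 bars.
Total: 7 + 4 + 16 = 27 bars.

27 bars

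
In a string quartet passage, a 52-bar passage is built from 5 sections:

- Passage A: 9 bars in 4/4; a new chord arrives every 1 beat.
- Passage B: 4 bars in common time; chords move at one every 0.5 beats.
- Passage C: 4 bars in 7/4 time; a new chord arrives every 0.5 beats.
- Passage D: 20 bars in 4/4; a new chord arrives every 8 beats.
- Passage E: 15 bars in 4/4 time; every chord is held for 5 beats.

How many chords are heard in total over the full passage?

A: 9 bars × 4 beats = 36 beats; 1 beat/chord → 36 chords.
B: 4 bars × 4 beats = 16 beats; 0.5 beats/chord → 32 chords.
C: 4 bars × 7 beats = 28 beats; 0.5 beats/chord → 56 chords.
D: 20 bars × 4 beats = 80 beats; 8 beats/chord → 10 chords.
E: 15 bars × 4 beats = 60 beats; 5 beats/chord → 12 chords.
Total: 36 + 32 + 56 + 10 + 12 = 146.

146 chords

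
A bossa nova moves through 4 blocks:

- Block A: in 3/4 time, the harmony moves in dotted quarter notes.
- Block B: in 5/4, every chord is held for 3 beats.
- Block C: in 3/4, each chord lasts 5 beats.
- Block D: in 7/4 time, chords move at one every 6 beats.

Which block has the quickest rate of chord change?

Block A

A: each chord is 1.5 beats in 3/4, so 2 per bar.
B: each chord is 3 beats in 5/4, so 5/3 per bar.
C: each chord is 5 beats in 3/4, so 0.6 per bar.
D: each chord is 6 beats in 7/4, so 7/6 per bar.
Fastest is A at 2 chords/bar.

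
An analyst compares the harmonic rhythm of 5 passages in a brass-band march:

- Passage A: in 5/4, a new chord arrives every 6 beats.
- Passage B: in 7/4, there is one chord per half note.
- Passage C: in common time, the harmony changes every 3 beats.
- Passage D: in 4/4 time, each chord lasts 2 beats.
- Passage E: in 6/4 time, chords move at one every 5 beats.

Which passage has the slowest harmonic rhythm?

Passage A

A: 5 beats/bar ÷ 6 beats/chord = 5/6 chords/bar.
B: 7 beats/bar ÷ 2 beats/chord = 3.5 chords/bar.
C: 4 beats/bar ÷ 3 beats/chord = 4/3 chords/bar.
D: 4 beats/bar ÷ 2 beats/chord = 2 chords/bar.
E: 6 beats/bar ÷ 5 beats/chord = 1.2 chords/bar.
Slowest is A at 5/6 chords/bar.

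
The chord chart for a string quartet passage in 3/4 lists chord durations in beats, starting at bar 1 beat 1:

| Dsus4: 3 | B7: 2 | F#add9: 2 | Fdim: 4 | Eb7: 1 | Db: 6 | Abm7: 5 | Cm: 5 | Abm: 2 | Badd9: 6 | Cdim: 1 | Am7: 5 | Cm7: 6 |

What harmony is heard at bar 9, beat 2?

Beat 2 of bar 9 is beat (9−1)×3 + 2 = 26 overall.
Running totals: Dsus4 ends at 3, B7 ends at 5, F#add9 ends at 7, Fdim ends at 11, Eb7 ends at 12, Db ends at 18, Abm7 ends at 23, Cm ends at 28.
Beat 26 falls within Cm.

Cm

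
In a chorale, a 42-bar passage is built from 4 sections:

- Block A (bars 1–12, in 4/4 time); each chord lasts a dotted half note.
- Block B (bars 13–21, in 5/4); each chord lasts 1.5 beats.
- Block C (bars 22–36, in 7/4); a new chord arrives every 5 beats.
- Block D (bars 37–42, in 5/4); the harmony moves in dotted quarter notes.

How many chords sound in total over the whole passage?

87 chords

A: 12·4 = 48 beats, 48/3 = 16 chords.
B: 9·5 = 45 beats, 45/1.5 = 30 chords.
C: 15·7 = 105 beats, 105/5 = 21 chords.
D: 6·5 = 30 beats, 30/1.5 = 20 chords.
Total: 16 + 30 + 21 + 20 = 87.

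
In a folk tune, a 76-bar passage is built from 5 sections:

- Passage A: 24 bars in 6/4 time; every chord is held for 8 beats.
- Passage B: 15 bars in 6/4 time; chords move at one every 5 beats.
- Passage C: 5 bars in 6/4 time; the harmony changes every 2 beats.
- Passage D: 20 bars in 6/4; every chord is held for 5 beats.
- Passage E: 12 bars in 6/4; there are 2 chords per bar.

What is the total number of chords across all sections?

99 chords

A: 24·6 = 144 beats, 144/8 = 18 chords.
B: 15·6 = 90 beats, 90/5 = 18 chords.
C: 5·6 = 30 beats, 30/2 = 15 chords.
D: 20·6 = 120 beats, 120/5 = 24 chords.
E: 12·6 = 72 beats, 72/3 = 24 chords.
Total: 18 + 18 + 15 + 24 + 24 = 99.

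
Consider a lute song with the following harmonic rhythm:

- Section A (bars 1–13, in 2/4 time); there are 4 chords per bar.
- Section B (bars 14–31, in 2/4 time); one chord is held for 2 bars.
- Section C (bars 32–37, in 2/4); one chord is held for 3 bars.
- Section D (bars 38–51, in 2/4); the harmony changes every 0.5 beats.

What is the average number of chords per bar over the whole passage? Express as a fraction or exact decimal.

A: 13 × 2 = 26 beats ÷ 0.5 = 52 chords.
B: 18 × 2 = 36 beats ÷ 4 = 9 chords.
C: 6 × 2 = 12 beats ÷ 6 = 2 chords.
D: 14 × 2 = 28 beats ÷ 0.5 = 56 chords.
Overall: 119 chords over 51 bars → 119/51 = 7/3 chords per bar.

7/3 chords per bar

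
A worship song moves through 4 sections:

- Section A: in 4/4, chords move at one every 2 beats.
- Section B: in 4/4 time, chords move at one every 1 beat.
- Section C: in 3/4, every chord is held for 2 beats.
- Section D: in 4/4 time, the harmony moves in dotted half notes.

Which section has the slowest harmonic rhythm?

A: each chord is 2 beats in 4/4, so 2 per bar.
B: each chord is 1 beat in 4/4, so 4 per bar.
C: each chord is 2 beats in 3/4, so 1.5 per bar.
D: each chord is 3 beats in 4/4, so 4/3 per bar.
Slowest is D at 4/3 chords/bar.

Section D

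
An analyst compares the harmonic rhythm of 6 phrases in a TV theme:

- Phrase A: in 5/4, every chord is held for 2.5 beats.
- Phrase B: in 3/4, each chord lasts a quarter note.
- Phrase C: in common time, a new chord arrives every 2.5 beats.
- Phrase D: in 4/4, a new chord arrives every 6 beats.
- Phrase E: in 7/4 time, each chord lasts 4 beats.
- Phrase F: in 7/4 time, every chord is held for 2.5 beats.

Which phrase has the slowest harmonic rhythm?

A: 5 beats/bar ÷ 2.5 beats/chord = 2 chords/bar.
B: 3 beats/bar ÷ 1 beat/chord = 3 chords/bar.
C: 4 beats/bar ÷ 2.5 beats/chord = 1.6 chords/bar.
D: 4 beats/bar ÷ 6 beats/chord = 2/3 chords/bar.
E: 7 beats/bar ÷ 4 beats/chord = 1.75 chords/bar.
F: 7 beats/bar ÷ 2.5 beats/chord = 2.8 chords/bar.
Slowest is D at 2/3 chords/bar.

Phrase D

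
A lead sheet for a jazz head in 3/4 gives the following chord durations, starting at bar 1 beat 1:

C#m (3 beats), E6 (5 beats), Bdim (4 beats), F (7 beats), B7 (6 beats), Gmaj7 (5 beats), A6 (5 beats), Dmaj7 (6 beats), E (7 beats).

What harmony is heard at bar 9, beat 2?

Beat 2 of bar 9 is beat (9−1)×3 + 2 = 26 overall.
Running totals: C#m ends at 3, E6 ends at 8, Bdim ends at 12, F ends at 19, B7 ends at 25, Gmaj7 ends at 30.
Beat 26 falls within Gmaj7.

Gmaj7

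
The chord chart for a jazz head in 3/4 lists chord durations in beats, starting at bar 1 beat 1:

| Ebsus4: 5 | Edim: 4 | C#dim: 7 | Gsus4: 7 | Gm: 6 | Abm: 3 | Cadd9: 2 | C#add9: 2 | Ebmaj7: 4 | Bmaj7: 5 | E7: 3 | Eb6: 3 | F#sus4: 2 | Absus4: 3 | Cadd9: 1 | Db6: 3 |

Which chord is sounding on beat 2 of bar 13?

Ebmaj7

Beat 2 of bar 13 is beat (13−1)×3 + 2 = 38 overall.
Running totals: Ebsus4 ends at 5, Edim ends at 9, C#dim ends at 16, Gsus4 ends at 23, Gm ends at 29, Abm ends at 32, Cadd9 ends at 34, C#add9 ends at 36, Ebmaj7 ends at 40.
Beat 38 falls within Ebmaj7.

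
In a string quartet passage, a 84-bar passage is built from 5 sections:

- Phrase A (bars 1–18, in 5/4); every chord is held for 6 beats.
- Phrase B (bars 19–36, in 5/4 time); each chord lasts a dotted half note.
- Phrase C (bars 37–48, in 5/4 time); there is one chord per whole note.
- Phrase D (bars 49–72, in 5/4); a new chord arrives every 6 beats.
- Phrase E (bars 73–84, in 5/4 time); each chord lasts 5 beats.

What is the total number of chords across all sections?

A: 18 bars × 5 beats = 90 beats; 6 beats/chord → 15 chords.
B: 18 bars × 5 beats = 90 beats; 3 beats/chord → 30 chords.
C: 12 bars × 5 beats = 60 beats; 4 beats/chord → 15 chords.
D: 24 bars × 5 beats = 120 beats; 6 beats/chord → 20 chords.
E: 12 bars × 5 beats = 60 beats; 5 beats/chord → 12 chords.
Total: 15 + 30 + 15 + 20 + 12 = 92.

92 chords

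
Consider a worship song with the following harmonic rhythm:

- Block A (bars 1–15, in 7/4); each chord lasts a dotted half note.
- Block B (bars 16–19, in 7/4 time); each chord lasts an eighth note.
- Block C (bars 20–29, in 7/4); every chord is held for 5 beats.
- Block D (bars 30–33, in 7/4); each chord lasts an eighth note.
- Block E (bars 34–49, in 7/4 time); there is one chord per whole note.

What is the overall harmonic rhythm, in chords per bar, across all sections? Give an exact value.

A: 15 bars of 7 beats is 105 beats; at 3 beats each that's 35 chords.
B: 4 bars of 7 beats is 28 beats; at 0.5 beats each that's 56 chords.
C: 10 bars of 7 beats is 70 beats; at 5 beats each that's 14 chords.
D: 4 bars of 7 beats is 28 beats; at 0.5 beats each that's 56 chords.
E: 16 bars of 7 beats is 112 beats; at 4 beats each that's 28 chords.
Overall: 189 chords over 49 bars → 189/49 = 27/7 chords per bar.

27/7 chords per bar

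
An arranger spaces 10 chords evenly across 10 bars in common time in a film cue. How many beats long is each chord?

4 beats

10 bars × 4 beats/bar = 40 beats total.
40 beats ÷ 10 chords = 4 beats per chord.
(That is a whole note.)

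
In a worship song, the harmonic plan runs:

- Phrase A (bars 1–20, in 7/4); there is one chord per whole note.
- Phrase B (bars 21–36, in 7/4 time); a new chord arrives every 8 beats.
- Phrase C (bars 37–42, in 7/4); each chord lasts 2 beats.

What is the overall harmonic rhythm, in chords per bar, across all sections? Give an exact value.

A: 20 × 7 = 140 beats ÷ 4 = 35 chords.
B: 16 × 7 = 112 beats ÷ 8 = 14 chords.
C: 6 × 7 = 42 beats ÷ 2 = 21 chords.
Overall: 70 chords over 42 bars → 70/42 = 5/3 chords per bar.

5/3 chords per bar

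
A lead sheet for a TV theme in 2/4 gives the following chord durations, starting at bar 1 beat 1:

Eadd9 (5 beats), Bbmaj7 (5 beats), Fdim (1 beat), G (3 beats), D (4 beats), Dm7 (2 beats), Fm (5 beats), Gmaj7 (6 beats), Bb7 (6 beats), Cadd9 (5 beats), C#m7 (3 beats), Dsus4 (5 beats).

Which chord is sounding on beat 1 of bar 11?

Fm

Beat 1 of bar 11 is beat (11−1)×2 + 1 = 21 overall.
Running totals: Eadd9 ends at 5, Bbmaj7 ends at 10, Fdim ends at 11, G ends at 14, D ends at 18, Dm7 ends at 20, Fm ends at 25.
Beat 21 falls within Fm.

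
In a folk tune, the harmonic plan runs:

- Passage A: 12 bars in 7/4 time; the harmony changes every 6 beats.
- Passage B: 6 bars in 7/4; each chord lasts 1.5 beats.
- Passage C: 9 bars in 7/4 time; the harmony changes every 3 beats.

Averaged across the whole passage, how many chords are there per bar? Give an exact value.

A: 12 bars of 7 beats is 84 beats; at 6 beats each that's 14 chords.
B: 6 bars of 7 beats is 42 beats; at 1.5 beats each that's 28 chords.
C: 9 bars of 7 beats is 63 beats; at 3 beats each that's 21 chords.
Overall: 63 chords over 27 bars → 63/27 = 7/3 chords per bar.

7/3 chords per bar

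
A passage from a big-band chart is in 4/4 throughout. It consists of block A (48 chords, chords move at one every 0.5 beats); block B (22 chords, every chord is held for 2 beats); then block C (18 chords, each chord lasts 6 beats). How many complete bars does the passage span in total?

A: 48 × 0.5 = 24 beats = 6 bars.
B: 22 × 2 = 44 beats = 11 bars.
C: 18 × 6 = 108 beats = 27 bars.
Total: 6 + 11 + 27 = 44 bars.

44 bars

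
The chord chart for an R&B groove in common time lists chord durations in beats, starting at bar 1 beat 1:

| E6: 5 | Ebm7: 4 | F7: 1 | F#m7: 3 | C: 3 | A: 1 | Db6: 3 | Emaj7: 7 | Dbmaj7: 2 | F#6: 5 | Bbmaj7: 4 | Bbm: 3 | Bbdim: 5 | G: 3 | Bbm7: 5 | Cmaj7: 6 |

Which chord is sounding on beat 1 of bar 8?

Beat 1 of bar 8 is beat (8−1)×4 + 1 = 29 overall.
Running totals: E6 ends at 5, Ebm7 ends at 9, F7 ends at 10, F#m7 ends at 13, C ends at 16, A ends at 17, Db6 ends at 20, Emaj7 ends at 27, Dbmaj7 ends at 29.
Beat 29 falls within Dbmaj7.

Dbmaj7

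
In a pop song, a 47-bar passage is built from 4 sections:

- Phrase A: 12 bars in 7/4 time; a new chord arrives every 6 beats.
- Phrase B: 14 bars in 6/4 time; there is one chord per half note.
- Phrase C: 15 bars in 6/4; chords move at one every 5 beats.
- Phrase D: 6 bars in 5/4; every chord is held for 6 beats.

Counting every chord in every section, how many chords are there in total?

79 chords

A: 12 bars × 7 beats = 84 beats; 6 beats/chord → 14 chords.
B: 14 bars × 6 beats = 84 beats; 2 beats/chord → 42 chords.
C: 15 bars × 6 beats = 90 beats; 5 beats/chord → 18 chords.
D: 6 bars × 5 beats = 30 beats; 6 beats/chord → 5 chords.
Total: 14 + 42 + 18 + 5 = 79.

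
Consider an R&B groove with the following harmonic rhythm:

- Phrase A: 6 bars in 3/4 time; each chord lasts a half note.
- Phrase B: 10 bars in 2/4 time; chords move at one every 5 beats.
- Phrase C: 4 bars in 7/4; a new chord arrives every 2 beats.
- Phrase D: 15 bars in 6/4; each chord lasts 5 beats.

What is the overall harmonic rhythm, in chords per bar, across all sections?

9/7 chords per bar

A: 6 bars of 3 beats is 18 beats; at 2 beats each that's 9 chords.
B: 10 bars of 2 beats is 20 beats; at 5 beats each that's 4 chords.
C: 4 bars of 7 beats is 28 beats; at 2 beats each that's 14 chords.
D: 15 bars of 6 beats is 90 beats; at 5 beats each that's 18 chords.
Overall: 45 chords over 35 bars → 45/35 = 9/7 chords per bar.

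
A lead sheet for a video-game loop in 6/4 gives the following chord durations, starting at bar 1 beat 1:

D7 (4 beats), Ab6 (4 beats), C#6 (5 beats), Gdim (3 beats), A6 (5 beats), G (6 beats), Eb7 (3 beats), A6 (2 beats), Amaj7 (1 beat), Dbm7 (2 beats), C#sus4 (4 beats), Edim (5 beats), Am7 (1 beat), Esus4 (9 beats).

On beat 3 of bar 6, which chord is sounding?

Beat 3 of bar 6 is beat (6−1)×6 + 3 = 33 overall.
Running totals: D7 ends at 4, Ab6 ends at 8, C#6 ends at 13, Gdim ends at 16, A6 ends at 21, G ends at 27, Eb7 ends at 30, A6 ends at 32, Amaj7 ends at 33.
Beat 33 falls within Amaj7.

Amaj7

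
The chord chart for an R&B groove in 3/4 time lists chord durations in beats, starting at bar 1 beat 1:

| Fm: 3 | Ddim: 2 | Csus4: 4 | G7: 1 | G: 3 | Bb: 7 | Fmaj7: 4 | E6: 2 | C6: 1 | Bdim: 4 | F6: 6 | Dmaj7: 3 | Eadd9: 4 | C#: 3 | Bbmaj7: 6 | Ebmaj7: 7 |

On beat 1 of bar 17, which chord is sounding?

Bbmaj7

Beat 1 of bar 17 is beat (17−1)×3 + 1 = 49 overall.
Running totals: Fm ends at 3, Ddim ends at 5, Csus4 ends at 9, G7 ends at 10, G ends at 13, Bb ends at 20, Fmaj7 ends at 24, E6 ends at 26, C6 ends at 27, Bdim ends at 31, F6 ends at 37, Dmaj7 ends at 40, Eadd9 ends at 44, C# ends at 47, Bbmaj7 ends at 53.
Beat 49 falls within Bbmaj7.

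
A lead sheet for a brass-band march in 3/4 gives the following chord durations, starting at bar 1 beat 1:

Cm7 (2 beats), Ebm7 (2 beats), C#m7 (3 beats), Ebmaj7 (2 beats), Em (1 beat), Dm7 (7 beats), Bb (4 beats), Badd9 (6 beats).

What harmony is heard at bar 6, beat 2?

Beat 2 of bar 6 is beat (6−1)×3 + 2 = 17 overall.
Running totals: Cm7 ends at 2, Ebm7 ends at 4, C#m7 ends at 7, Ebmaj7 ends at 9, Em ends at 10, Dm7 ends at 17.
Beat 17 falls within Dm7.

Dm7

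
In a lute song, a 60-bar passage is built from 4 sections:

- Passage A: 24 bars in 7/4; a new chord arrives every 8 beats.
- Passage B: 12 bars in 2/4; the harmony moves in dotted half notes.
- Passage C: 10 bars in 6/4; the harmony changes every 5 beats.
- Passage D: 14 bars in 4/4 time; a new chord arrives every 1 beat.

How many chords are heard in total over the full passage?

A has 168 beats and chords last 8 each, so 21 chords.
B has 24 beats and chords last 3 each, so 8 chords.
C has 60 beats and chords last 5 each, so 12 chords.
D has 56 beats and chords last 1 each, so 56 chords.
Total: 21 + 8 + 12 + 56 = 97.

97 chords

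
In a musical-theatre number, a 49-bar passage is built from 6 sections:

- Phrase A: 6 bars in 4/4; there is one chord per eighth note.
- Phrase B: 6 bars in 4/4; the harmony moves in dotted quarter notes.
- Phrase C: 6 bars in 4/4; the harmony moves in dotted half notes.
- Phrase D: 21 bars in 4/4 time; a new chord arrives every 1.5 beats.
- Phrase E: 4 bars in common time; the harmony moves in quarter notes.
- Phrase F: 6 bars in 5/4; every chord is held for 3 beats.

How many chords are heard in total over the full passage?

A: 6 bars × 4 beats = 24 beats; 0.5 beats/chord → 48 chords.
B: 6 bars × 4 beats = 24 beats; 1.5 beats/chord → 16 chords.
C: 6 bars × 4 beats = 24 beats; 3 beats/chord → 8 chords.
D: 21 bars × 4 beats = 84 beats; 1.5 beats/chord → 56 chords.
E: 4 bars × 4 beats = 16 beats; 1 beat/chord → 16 chords.
F: 6 bars × 5 beats = 30 beats; 3 beats/chord → 10 chords.
Total: 48 + 16 + 8 + 56 + 16 + 10 = 154.

154 chords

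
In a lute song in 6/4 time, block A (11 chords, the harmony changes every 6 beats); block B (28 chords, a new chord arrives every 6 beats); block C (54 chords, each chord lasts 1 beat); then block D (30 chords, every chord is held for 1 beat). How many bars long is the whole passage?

A: 11 × 6 = 66 beats = 11 bars.
B: 28 × 6 = 168 beats = 28 bars.
C: 54 × 1 = 54 beats = 9 bars.
D: 30 × 1 = 30 beats = 5 bars.
Total: 11 + 28 + 9 + 5 = 53 bars.

53 bars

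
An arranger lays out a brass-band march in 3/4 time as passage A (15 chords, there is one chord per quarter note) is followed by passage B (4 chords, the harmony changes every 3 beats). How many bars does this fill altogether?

9 bars

A: 15 × 1 = 15 beats = 5 bars.
B: 4 × 3 = 12 beats = 4 bars.
Total: 5 + 4 = 9 bars.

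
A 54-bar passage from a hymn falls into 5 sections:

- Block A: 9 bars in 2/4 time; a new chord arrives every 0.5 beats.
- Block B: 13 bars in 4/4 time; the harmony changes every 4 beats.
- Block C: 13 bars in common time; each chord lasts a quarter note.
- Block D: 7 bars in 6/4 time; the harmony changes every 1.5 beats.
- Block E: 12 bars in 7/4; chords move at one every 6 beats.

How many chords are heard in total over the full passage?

143 chords

A: 9 bars × 2 beats = 18 beats; 0.5 beats/chord → 36 chords.
B: 13 bars × 4 beats = 52 beats; 4 beats/chord → 13 chords.
C: 13 bars × 4 beats = 52 beats; 1 beat/chord → 52 chords.
D: 7 bars × 6 beats = 42 beats; 1.5 beats/chord → 28 chords.
E: 12 bars × 7 beats = 84 beats; 6 beats/chord → 14 chords.
Total: 36 + 13 + 52 + 28 + 14 = 143.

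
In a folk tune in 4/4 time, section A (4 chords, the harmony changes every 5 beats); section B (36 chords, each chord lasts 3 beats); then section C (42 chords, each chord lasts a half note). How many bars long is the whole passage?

A: 4 × 5 = 20 beats = 5 bars.
B: 36 × 3 = 108 beats = 27 bars.
C: 42 × 2 = 84 beats = 21 bars.
Total: 5 + 27 + 21 = 53 bars.

53 bars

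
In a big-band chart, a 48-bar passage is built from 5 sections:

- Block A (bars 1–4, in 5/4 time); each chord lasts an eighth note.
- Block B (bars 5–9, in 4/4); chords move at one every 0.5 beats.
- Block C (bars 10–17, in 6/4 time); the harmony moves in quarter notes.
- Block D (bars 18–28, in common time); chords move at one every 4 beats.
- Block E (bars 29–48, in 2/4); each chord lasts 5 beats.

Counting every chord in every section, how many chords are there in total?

147 chords

A has 20 beats and chords last 0.5 each, so 40 chords.
B has 20 beats and chords last 0.5 each, so 40 chords.
C has 48 beats and chords last 1 each, so 48 chords.
D has 44 beats and chords last 4 each, so 11 chords.
E has 40 beats and chords last 5 each, so 8 chords.
Total: 40 + 40 + 48 + 11 + 8 = 147.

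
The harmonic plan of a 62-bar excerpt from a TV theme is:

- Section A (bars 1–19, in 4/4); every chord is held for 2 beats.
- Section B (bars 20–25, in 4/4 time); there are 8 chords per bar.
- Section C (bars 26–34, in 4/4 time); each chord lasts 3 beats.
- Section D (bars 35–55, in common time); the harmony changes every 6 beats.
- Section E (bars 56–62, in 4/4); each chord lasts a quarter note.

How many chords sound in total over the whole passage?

140 chords

A: 19 bars × 4 beats = 76 beats; 2 beats/chord → 38 chords.
B: 6 bars × 4 beats = 24 beats; 0.5 beats/chord → 48 chords.
C: 9 bars × 4 beats = 36 beats; 3 beats/chord → 12 chords.
D: 21 bars × 4 beats = 84 beats; 6 beats/chord → 14 chords.
E: 7 bars × 4 beats = 28 beats; 1 beat/chord → 28 chords.
Total: 38 + 48 + 12 + 14 + 28 = 140.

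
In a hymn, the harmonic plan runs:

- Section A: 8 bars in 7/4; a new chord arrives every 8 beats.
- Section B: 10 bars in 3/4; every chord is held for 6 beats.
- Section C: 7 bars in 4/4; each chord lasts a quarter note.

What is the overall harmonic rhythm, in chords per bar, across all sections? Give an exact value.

1.6 chords per bar

A: 8 bars of 7 beats is 56 beats; at 8 beats each that's 7 chords.
B: 10 bars of 3 beats is 30 beats; at 6 beats each that's 5 chords.
C: 7 bars of 4 beats is 28 beats; at 1 beat each that's 28 chords.
Overall: 40 chords over 25 bars → 40/25 = 1.6 chords per bar.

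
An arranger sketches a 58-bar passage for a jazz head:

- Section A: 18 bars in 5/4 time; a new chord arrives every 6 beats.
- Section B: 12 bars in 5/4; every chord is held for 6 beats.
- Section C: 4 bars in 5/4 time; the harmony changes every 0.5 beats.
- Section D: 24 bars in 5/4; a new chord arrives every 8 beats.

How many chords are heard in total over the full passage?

A: 18·5 = 90 beats, 90/6 = 15 chords.
B: 12·5 = 60 beats, 60/6 = 10 chords.
C: 4·5 = 20 beats, 20/0.5 = 40 chords.
D: 24·5 = 120 beats, 120/8 = 15 chords.
Total: 15 + 10 + 40 + 15 = 80.

80 chords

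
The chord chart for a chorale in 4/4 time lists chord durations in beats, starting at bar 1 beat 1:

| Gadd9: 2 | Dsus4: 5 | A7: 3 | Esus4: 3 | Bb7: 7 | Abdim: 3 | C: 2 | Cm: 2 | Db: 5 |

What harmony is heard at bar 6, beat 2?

Beat 2 of bar 6 is beat (6−1)×4 + 2 = 22 overall.
Running totals: Gadd9 ends at 2, Dsus4 ends at 7, A7 ends at 10, Esus4 ends at 13, Bb7 ends at 20, Abdim ends at 23.
Beat 22 falls within Abdim.

Abdim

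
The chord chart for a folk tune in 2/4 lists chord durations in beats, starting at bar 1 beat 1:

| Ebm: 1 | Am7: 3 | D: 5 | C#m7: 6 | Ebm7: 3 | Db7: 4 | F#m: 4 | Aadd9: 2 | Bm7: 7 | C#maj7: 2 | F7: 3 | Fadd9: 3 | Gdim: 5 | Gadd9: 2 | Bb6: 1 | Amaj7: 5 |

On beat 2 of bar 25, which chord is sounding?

Beat 2 of bar 25 is beat (25−1)×2 + 2 = 50 overall.
Running totals: Ebm ends at 1, Am7 ends at 4, D ends at 9, C#m7 ends at 15, Ebm7 ends at 18, Db7 ends at 22, F#m ends at 26, Aadd9 ends at 28, Bm7 ends at 35, C#maj7 ends at 37, F7 ends at 40, Fadd9 ends at 43, Gdim ends at 48, Gadd9 ends at 50.
Beat 50 falls within Gadd9.

Gadd9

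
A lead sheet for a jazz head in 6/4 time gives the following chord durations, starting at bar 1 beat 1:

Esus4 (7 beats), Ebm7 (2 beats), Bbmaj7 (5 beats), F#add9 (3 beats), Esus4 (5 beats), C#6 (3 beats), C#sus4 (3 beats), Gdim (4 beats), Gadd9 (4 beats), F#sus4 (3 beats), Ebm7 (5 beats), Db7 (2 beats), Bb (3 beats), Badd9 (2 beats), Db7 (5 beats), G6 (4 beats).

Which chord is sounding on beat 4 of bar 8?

Db7

Beat 4 of bar 8 is beat (8−1)×6 + 4 = 46 overall.
Running totals: Esus4 ends at 7, Ebm7 ends at 9, Bbmaj7 ends at 14, F#add9 ends at 17, Esus4 ends at 22, C#6 ends at 25, C#sus4 ends at 28, Gdim ends at 32, Gadd9 ends at 36, F#sus4 ends at 39, Ebm7 ends at 44, Db7 ends at 46.
Beat 46 falls within Db7.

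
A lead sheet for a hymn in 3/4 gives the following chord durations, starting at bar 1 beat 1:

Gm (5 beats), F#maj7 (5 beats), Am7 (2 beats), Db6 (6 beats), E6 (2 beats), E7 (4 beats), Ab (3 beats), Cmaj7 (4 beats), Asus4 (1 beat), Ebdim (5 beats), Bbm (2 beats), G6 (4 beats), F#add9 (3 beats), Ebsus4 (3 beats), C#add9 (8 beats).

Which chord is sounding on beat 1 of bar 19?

Beat 1 of bar 19 is beat (19−1)×3 + 1 = 55 overall.
Running totals: Gm ends at 5, F#maj7 ends at 10, Am7 ends at 12, Db6 ends at 18, E6 ends at 20, E7 ends at 24, Ab ends at 27, Cmaj7 ends at 31, Asus4 ends at 32, Ebdim ends at 37, Bbm ends at 39, G6 ends at 43, F#add9 ends at 46, Ebsus4 ends at 49, C#add9 ends at 57.
Beat 55 falls within C#add9.

C#add9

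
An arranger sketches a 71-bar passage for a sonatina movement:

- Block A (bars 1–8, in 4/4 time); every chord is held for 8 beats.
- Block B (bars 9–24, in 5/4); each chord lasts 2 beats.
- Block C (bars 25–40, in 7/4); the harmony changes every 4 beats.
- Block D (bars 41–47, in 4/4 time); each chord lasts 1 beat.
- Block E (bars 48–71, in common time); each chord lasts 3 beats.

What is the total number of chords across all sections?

132 chords

A has 32 beats and chords last 8 each, so 4 chords.
B has 80 beats and chords last 2 each, so 40 chords.
C has 112 beats and chords last 4 each, so 28 chords.
D has 28 beats and chords last 1 each, so 28 chords.
E has 96 beats and chords last 3 each, so 32 chords.
Total: 4 + 40 + 28 + 28 + 32 = 132.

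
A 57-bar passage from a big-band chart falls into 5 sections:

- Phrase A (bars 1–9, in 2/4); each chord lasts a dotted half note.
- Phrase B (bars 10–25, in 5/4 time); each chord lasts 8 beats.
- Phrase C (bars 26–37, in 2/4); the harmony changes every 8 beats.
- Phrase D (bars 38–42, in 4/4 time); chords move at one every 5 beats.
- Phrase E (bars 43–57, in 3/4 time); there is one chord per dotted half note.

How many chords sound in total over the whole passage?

38 chords

A has 18 beats and chords last 3 each, so 6 chords.
B has 80 beats and chords last 8 each, so 10 chords.
C has 24 beats and chords last 8 each, so 3 chords.
D has 20 beats and chords last 5 each, so 4 chords.
E has 45 beats and chords last 3 each, so 15 chords.
Total: 6 + 10 + 3 + 4 + 15 = 38.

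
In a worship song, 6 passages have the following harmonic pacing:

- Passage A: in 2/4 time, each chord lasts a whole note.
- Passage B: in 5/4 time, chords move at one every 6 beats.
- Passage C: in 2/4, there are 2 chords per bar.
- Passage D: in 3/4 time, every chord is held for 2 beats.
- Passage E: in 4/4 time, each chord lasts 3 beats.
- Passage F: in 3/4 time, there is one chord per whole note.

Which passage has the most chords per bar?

A: each chord is 4 beats in 2/4, so 0.5 per bar.
B: each chord is 6 beats in 5/4, so 5/6 per bar.
C: each chord is 1 beat in 2/4, so 2 per bar.
D: each chord is 2 beats in 3/4, so 1.5 per bar.
E: each chord is 3 beats in 4/4, so 4/3 per bar.
F: each chord is 4 beats in 3/4, so 0.75 per bar.
Fastest is C at 2 chords/bar.

Passage C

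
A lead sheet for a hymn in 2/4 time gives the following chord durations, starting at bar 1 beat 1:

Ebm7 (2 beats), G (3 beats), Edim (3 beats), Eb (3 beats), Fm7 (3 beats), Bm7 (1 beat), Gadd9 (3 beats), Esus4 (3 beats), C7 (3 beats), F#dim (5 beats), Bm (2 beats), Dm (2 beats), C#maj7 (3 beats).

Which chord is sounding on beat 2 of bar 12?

Beat 2 of bar 12 is beat (12−1)×2 + 2 = 24 overall.
Running totals: Ebm7 ends at 2, G ends at 5, Edim ends at 8, Eb ends at 11, Fm7 ends at 14, Bm7 ends at 15, Gadd9 ends at 18, Esus4 ends at 21, C7 ends at 24.
Beat 24 falls within C7.

C7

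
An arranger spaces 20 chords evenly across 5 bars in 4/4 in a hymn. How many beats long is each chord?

5 bars × 4 beats/bar = 20 beats total.
20 beats ÷ 20 chords = 1 beats per chord.
(That is a quarter note.)

1 beat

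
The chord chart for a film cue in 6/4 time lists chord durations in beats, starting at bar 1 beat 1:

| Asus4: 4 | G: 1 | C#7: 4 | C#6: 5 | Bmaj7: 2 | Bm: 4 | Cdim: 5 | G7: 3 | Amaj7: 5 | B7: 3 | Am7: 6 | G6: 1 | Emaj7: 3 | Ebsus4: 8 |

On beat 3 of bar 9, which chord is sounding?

Beat 3 of bar 9 is beat (9−1)×6 + 3 = 51 overall.
Running totals: Asus4 ends at 4, G ends at 5, C#7 ends at 9, C#6 ends at 14, Bmaj7 ends at 16, Bm ends at 20, Cdim ends at 25, G7 ends at 28, Amaj7 ends at 33, B7 ends at 36, Am7 ends at 42, G6 ends at 43, Emaj7 ends at 46, Ebsus4 ends at 54.
Beat 51 falls within Ebsus4.

Ebsus4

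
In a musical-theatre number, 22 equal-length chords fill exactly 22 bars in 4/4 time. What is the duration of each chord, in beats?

22 bars × 4 beats/bar = 88 beats total.
88 beats ÷ 22 chords = 4 beats per chord.
(That is a whole note.)

4 beats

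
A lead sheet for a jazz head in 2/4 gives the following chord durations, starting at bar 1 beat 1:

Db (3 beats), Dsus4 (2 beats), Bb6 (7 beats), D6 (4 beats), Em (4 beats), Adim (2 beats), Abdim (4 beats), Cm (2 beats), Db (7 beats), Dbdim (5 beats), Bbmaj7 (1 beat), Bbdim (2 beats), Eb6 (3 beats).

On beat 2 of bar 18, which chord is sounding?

Dbdim

Beat 2 of bar 18 is beat (18−1)×2 + 2 = 36 overall.
Running totals: Db ends at 3, Dsus4 ends at 5, Bb6 ends at 12, D6 ends at 16, Em ends at 20, Adim ends at 22, Abdim ends at 26, Cm ends at 28, Db ends at 35, Dbdim ends at 40.
Beat 36 falls within Dbdim.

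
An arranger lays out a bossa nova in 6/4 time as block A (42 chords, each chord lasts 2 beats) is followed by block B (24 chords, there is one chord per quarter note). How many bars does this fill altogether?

18 bars

A: 42 × 2 = 84 beats = 14 bars.
B: 24 × 1 = 24 beats = 4 bars.
Total: 14 + 4 = 18 bars.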